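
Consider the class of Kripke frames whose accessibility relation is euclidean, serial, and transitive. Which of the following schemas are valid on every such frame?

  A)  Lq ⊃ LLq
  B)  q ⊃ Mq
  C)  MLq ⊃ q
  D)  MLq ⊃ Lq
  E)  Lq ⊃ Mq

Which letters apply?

A, D, E

(A) Lq ⊃ LLq is axiom 4, which corresponds to transitivity. Every such R is transitive — valid.
(B) q ⊃ Mq is the dual of axiom T, which corresponds to reflexivity. Such an R need not be reflexive — not valid.
(C) the dual of axiom B: valid iff R is symmetric. Such an R need not be symmetric — not valid.
(D) the dual of axiom 5: valid iff R is euclidean. Every such R is euclidean — valid.
(E) Lq ⊃ Mq is axiom D; it is valid on a frame exactly when R is serial. Every such R is serial, so valid.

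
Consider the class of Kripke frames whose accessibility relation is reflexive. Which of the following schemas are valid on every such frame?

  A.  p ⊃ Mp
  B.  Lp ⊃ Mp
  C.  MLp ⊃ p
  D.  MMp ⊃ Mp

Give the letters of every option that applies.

A, B

A reflexive relation is serial.
(A) p ⊃ Mp (the dual of axiom T) characterises the reflexive frames. Every such R is reflexive — valid.
(B) axiom D: valid iff R is serial. Every such R is serial — valid.
(C) MLp ⊃ p is the dual of axiom B; it is valid on a frame exactly when R is symmetric. Such an R need not be symmetric, so not valid.
(D) MMp ⊃ Mp is the dual of axiom 4; it is valid on a frame exactly when R is transitive. Such an R need not be transitive, so not valid.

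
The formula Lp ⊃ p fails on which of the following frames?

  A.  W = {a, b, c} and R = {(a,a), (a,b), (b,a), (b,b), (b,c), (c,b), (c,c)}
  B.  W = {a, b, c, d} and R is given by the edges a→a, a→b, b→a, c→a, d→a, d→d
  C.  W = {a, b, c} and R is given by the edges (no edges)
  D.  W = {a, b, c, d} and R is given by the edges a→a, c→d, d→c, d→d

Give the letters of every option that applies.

B, C, D

The schema Lp ⊃ p is axiom T; it is valid on a frame iff R is reflexive.
(A) R is reflexive (each world relates to itself), so the schema is valid here.
(B) R is not reflexive (not b R b), so the schema fails here.
(C) R is not reflexive (not a R a), so the schema fails here.
(D) R is not reflexive (not b R b), so the schema fails here.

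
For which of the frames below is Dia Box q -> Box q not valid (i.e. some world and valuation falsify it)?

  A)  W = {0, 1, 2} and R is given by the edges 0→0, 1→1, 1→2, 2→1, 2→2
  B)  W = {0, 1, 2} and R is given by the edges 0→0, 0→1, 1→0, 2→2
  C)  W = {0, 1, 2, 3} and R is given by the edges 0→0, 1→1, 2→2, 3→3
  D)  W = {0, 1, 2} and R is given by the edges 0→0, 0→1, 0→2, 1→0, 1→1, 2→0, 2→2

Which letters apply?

The schema Dia Box q -> Box q is the dual of axiom 5; it is valid on a frame iff R is euclidean.
(A) R is euclidean (any two R-successors of the same world are R-related), so the schema is valid here.
(B) R is not euclidean (0 R 1 and 0 R 1 but not 1 R 1), so the schema fails here.
(C) R is euclidean (any two R-successors of the same world are R-related), so the schema is valid here.
(D) R is not euclidean (0 R 1 and 0 R 2 but not 1 R 2), so the schema fails here.

B, D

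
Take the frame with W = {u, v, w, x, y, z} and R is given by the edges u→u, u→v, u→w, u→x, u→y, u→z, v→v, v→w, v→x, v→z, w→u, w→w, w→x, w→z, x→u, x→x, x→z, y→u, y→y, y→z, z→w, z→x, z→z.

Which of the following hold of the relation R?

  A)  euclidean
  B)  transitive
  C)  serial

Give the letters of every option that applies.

(A) not euclidean: u R v and u R u but not v R u.
(B) not transitive: v R w and w R u but not v R u.
(C) serial: every world has an R-successor.

C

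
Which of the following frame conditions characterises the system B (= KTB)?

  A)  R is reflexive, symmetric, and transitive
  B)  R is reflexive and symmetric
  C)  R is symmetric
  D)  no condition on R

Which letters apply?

(A) this class determines S5, not B (= KTB).
(B) B (= KTB) is sound and complete for exactly this class.
(C) this class determines KB, not B (= KTB).
(D) this class determines K, not B (= KTB).

B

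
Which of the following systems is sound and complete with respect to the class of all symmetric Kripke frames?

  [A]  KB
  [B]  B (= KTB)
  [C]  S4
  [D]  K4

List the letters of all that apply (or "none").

A

(A) KB is determined by exactly this class.
(B) B (= KTB) is determined by the class of reflexive and symmetric frames.
(C) S4 is determined by the class of reflexive and transitive frames.
(D) K4 is determined by the class of transitive frames.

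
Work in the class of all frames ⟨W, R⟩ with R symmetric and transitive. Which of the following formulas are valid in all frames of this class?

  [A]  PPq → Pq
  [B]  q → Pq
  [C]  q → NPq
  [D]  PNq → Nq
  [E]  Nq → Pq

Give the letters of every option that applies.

A, C, D

A symmetric transitive relation is euclidean (uRv and uRw give vRu by symmetry, then vRw by transitivity).
(A) PPq → Pq is the dual of axiom 4, which corresponds to transitivity. Every such R is transitive — valid.
(B) q → Pq is the dual of axiom T, which corresponds to reflexivity. Such an R need not be reflexive — not valid.
(C) q → NPq is axiom B; it is valid on a frame exactly when R is symmetric. Every such R is symmetric, so valid.
(D) PNq → Nq is the dual of axiom 5; it is valid on a frame exactly when R is euclidean. Every such R is euclidean, so valid.
(E) Nq → Pq is axiom D, which corresponds to seriality. Such an R need not be serial — not valid.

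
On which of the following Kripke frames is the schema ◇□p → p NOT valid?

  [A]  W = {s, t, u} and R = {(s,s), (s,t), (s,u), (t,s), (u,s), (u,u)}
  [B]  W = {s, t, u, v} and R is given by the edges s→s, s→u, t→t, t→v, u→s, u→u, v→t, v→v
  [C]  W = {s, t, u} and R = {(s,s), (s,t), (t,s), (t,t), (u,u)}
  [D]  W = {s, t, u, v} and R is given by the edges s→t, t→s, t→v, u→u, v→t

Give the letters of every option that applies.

none

The schema ◇□p → p is the dual of axiom B; it is valid on a frame iff R is symmetric.
(A) R is symmetric (every R-edge is matched by its reverse), so the schema is valid here.
(B) R is symmetric (every R-edge is matched by its reverse), so the schema is valid here.
(C) R is symmetric (every R-edge is matched by its reverse), so the schema is valid here.
(D) R is symmetric (every R-edge is matched by its reverse), so the schema is valid here.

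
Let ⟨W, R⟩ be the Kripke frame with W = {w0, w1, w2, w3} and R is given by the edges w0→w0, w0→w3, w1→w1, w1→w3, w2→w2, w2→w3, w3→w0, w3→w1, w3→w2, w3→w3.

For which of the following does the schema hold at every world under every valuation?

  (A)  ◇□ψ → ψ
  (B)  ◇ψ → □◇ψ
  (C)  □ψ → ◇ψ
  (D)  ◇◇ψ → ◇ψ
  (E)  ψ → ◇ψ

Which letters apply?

R is reflexive: each world relates to itself.
R is symmetric: every R-edge is matched by its reverse.
R is not transitive: w0 R w3 and w3 R w1 but not w0 R w1.
R is not euclidean: w3 R w0 and w3 R w1 but not w0 R w1.
R is serial: every world has an R-successor.
(A) ◇□ψ → ψ (the dual of axiom B) characterises the symmetric frames. R is symmetric — valid.
(B) ◇ψ → □◇ψ is axiom 5; it is valid on a frame exactly when R is euclidean. R is not euclidean, so not valid.
(C) □ψ → ◇ψ is axiom D, which corresponds to seriality. R is serial — valid.
(D) ◇◇ψ → ◇ψ is the dual of axiom 4, which corresponds to transitivity. R is not transitive — not valid.
(E) ψ → ◇ψ is the dual of axiom T; it is valid on a frame exactly when R is reflexive. R is reflexive, so valid.

A, C, E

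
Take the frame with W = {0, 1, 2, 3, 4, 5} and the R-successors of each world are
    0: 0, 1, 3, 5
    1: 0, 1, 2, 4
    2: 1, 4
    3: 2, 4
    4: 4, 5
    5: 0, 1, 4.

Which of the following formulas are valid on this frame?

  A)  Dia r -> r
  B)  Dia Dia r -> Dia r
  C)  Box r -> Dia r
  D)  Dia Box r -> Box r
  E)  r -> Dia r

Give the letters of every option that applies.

C

R is not reflexive: not 2 R 2.
R is not transitive: 0 R 1 and 1 R 2 but not 0 R 2.
R is not euclidean: 0 R 1 and 0 R 3 but not 1 R 3.
R is serial: every world has an R-successor.
R is not a subset of the identity: 0 R 1 with 0 ≠ 1.
(A) Dia r -> r is the converse of T; it holds exactly when R ⊆ identity. Here R ⊄ identity — not valid.
(B) the dual of axiom 4: valid iff R is transitive. R is not transitive — not valid.
(C) Box r -> Dia r (axiom D) characterises the serial frames. R is serial — valid.
(D) the dual of axiom 5: valid iff R is euclidean. R is not euclidean — not valid.
(E) r -> Dia r (the dual of axiom T) characterises the reflexive frames. R is not reflexive — not valid.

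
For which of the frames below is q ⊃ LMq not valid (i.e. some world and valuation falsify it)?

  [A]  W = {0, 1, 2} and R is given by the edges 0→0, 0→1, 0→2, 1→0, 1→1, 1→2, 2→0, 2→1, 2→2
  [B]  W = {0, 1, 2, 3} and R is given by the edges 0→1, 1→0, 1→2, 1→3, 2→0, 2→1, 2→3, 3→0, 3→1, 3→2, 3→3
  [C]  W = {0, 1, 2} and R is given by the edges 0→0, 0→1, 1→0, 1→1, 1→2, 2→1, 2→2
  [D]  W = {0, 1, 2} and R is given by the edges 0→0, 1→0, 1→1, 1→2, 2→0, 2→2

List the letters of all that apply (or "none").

The schema q ⊃ LMq is axiom B; it is valid on a frame iff R is symmetric.
(A) R is symmetric (every R-edge is matched by its reverse), so the schema is valid here.
(B) R is not symmetric (2 R 0 but not 0 R 2), so the schema fails here.
(C) R is symmetric (every R-edge is matched by its reverse), so the schema is valid here.
(D) R is not symmetric (1 R 0 but not 0 R 1), so the schema fails here.

B, D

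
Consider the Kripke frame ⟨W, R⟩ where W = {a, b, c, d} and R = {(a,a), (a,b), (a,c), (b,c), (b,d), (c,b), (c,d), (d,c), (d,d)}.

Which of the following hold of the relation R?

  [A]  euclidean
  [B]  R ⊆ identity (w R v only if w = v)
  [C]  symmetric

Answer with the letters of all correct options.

(A) not euclidean: a R b and a R a but not b R a.
(B) not ⊆ identity: a R b with a ≠ b.
(C) not symmetric: a R b but not b R a.

none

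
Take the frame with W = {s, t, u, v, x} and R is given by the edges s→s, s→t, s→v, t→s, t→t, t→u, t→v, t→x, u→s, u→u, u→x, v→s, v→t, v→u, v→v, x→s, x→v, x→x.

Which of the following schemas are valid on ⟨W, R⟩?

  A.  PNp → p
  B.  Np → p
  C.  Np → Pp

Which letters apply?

B, C

R is reflexive: each world relates to itself.
R is not symmetric: t R u but not u R t.
R is serial: every world has an R-successor.
(A) PNp → p is the dual of axiom B; it is valid on a frame exactly when R is symmetric. R is not symmetric, so not valid.
(B) Np → p (axiom T) characterises the reflexive frames. R is reflexive — valid.
(C) Np → Pp is axiom D, which corresponds to seriality. R is serial — valid.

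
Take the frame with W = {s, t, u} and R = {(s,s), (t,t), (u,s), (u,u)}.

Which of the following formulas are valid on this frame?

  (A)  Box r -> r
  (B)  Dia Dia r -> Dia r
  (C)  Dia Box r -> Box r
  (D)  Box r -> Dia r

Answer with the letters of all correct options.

A, B, D

R is reflexive: each world relates to itself.
R is transitive: R is closed under composition.
R is not euclidean: u R s and u R u but not s R u.
R is serial: every world has an R-successor.
(A) Box r -> r is axiom T; it is valid on a frame exactly when R is reflexive. R is reflexive, so valid.
(B) Dia Dia r -> Dia r is the dual of axiom 4; it is valid on a frame exactly when R is transitive. R is transitive, so valid.
(C) Dia Box r -> Box r is the dual of axiom 5, which corresponds to the euclidean property. R is not euclidean — not valid.
(D) axiom D: valid iff R is serial. R is serial — valid.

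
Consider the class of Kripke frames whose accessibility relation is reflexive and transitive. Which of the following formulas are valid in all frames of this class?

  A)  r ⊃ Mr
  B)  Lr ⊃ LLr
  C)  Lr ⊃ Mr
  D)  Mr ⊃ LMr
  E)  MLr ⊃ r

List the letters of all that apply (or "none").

Reflexive relations are serial.
(A) r ⊃ Mr is the dual of axiom T, which corresponds to reflexivity. Every such R is reflexive — valid.
(B) axiom 4: valid iff R is transitive. Every such R is transitive — valid.
(C) axiom D: valid iff R is serial. Every such R is serial — valid.
(D) axiom 5: valid iff R is euclidean. Such an R need not be euclidean — not valid.
(E) MLr ⊃ r (the dual of axiom B) characterises the symmetric frames. Such an R need not be symmetric — not valid.

A, B, C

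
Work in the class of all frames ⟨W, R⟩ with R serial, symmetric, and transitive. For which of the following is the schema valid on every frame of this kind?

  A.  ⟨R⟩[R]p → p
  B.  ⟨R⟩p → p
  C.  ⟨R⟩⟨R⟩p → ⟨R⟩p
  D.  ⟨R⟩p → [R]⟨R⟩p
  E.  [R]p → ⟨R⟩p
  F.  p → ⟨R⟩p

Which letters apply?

A serial symmetric transitive relation is reflexive (take any v with uRv; symmetry gives vRu and transitivity gives uRu), hence an equivalence relation.
(A) the dual of axiom B: valid iff R is symmetric. Every such R is symmetric — valid.
(B) ⟨R⟩p → p is the converse of T; it holds exactly when R ⊆ identity. Such an R need not be a subset of the identity — not valid.
(C) ⟨R⟩⟨R⟩p → ⟨R⟩p is the dual of axiom 4, which corresponds to transitivity. Every such R is transitive — valid.
(D) ⟨R⟩p → [R]⟨R⟩p (axiom 5) characterises the euclidean frames. Every such R is euclidean — valid.
(E) axiom D: valid iff R is serial. Every such R is serial — valid.
(F) p → ⟨R⟩p is the dual of axiom T, which corresponds to reflexivity. Every such R is reflexive — valid.

A, C, D, E, F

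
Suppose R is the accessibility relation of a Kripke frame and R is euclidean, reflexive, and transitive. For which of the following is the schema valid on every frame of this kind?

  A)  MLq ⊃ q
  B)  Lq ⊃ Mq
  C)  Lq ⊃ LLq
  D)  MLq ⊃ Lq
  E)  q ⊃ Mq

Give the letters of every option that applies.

A, B, C, D, E

A relation that is euclidean, reflexive, and transitive is also serial and symmetric.
(A) MLq ⊃ q (the dual of axiom B) characterises the symmetric frames. Every such R is symmetric — valid.
(B) Lq ⊃ Mq is axiom D; it is valid on a frame exactly when R is serial. Every such R is serial, so valid.
(C) Lq ⊃ LLq (axiom 4) characterises the transitive frames. Every such R is transitive — valid.
(D) the dual of axiom 5: valid iff R is euclidean. Every such R is euclidean — valid.
(E) the dual of axiom T: valid iff R is reflexive. Every such R is reflexive — valid.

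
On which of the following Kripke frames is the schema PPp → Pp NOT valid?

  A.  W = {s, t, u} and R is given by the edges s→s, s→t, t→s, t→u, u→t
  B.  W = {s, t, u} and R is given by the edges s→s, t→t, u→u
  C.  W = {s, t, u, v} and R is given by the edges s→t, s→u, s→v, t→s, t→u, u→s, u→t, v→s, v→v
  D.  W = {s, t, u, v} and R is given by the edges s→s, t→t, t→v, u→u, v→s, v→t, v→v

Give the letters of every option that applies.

The schema PPp → Pp is the dual of axiom 4; it is valid on a frame iff R is transitive.
(A) R is not transitive (s R t and t R u but not s R u), so the schema fails here.
(B) R is transitive (R is closed under composition), so the schema is valid here.
(C) R is not transitive (s R t and t R s but not s R s), so the schema fails here.
(D) R is not transitive (t R v and v R s but not t R s), so the schema fails here.

A, C, D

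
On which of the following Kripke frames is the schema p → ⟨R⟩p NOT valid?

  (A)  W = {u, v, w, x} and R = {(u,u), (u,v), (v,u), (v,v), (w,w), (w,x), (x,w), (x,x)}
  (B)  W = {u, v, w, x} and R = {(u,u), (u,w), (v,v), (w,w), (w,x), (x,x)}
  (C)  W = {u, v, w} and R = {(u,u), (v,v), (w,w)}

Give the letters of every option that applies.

The schema p → ⟨R⟩p is the dual of axiom T; it is valid on a frame iff R is reflexive.
(A) R is reflexive (each world relates to itself), so the schema is valid here.
(B) R is reflexive (each world relates to itself), so the schema is valid here.
(C) R is reflexive (each world relates to itself), so the schema is valid here.

none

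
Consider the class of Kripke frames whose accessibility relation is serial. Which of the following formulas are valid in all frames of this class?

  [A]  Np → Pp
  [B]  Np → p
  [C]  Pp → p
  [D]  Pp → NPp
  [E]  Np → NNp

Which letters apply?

(A) axiom D: valid iff R is serial. Every such R is serial — valid.
(B) Np → p is axiom T; it is valid on a frame exactly when R is reflexive. Such an R need not be reflexive, so not valid.
(C) Pp → p is valid only on frames where every R-edge is a self-loop. Such an R need not be a subset of the identity — not valid.
(D) Pp → NPp (axiom 5) characterises the euclidean frames. Such an R need not be euclidean — not valid.
(E) Np → NNp is axiom 4; it is valid on a frame exactly when R is transitive. Such an R need not be transitive, so not valid.

A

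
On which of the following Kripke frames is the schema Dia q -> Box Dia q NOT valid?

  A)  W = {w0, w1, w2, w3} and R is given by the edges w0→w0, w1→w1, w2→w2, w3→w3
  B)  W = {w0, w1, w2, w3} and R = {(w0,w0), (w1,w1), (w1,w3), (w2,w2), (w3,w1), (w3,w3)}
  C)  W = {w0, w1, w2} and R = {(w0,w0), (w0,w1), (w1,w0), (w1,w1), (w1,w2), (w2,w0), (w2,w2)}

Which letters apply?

The schema Dia q -> Box Dia q is axiom 5; it is valid on a frame iff R is euclidean.
(A) R is euclidean (any two R-successors of the same world are R-related), so the schema is valid here.
(B) R is euclidean (any two R-successors of the same world are R-related), so the schema is valid here.
(C) R is not euclidean (w1 R w0 and w1 R w2 but not w0 R w2), so the schema fails here.

C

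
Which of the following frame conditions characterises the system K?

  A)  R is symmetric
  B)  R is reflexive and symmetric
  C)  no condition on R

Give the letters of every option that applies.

C

(A) this class determines KB, not K.
(B) this class determines B (= KTB), not K.
(C) K is sound and complete for exactly this class.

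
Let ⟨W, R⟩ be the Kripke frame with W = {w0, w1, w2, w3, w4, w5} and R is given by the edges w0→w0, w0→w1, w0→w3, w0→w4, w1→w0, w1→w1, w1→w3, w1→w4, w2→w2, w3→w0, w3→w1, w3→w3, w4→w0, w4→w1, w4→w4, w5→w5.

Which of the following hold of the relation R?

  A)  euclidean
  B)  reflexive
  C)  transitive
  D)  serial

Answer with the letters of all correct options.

B, D

(A) not euclidean: w0 R w3 and w0 R w4 but not w3 R w4.
(B) reflexive: each world relates to itself.
(C) not transitive: w3 R w0 and w0 R w4 but not w3 R w4.
(D) serial: every world has an R-successor.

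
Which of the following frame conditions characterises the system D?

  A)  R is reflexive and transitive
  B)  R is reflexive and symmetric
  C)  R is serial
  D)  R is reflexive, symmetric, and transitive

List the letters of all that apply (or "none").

C

(A) this class determines S4, not D.
(B) this class determines B (= KTB), not D.
(C) D is sound and complete for exactly this class.
(D) this class determines S5, not D.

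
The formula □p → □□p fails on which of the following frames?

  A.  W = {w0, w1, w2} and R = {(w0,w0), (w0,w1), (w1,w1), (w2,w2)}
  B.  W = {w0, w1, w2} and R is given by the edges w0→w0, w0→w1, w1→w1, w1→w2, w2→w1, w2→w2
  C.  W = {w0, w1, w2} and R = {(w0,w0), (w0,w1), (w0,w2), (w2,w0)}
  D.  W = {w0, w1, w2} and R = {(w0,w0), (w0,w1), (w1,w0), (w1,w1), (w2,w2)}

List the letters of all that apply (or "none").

The schema □p → □□p is axiom 4; it is valid on a frame iff R is transitive.
(A) R is transitive (R is closed under composition), so the schema is valid here.
(B) R is not transitive (w0 R w1 and w1 R w2 but not w0 R w2), so the schema fails here.
(C) R is not transitive (w2 R w0 and w0 R w1 but not w2 R w1), so the schema fails here.
(D) R is transitive (R is closed under composition), so the schema is valid here.

B, C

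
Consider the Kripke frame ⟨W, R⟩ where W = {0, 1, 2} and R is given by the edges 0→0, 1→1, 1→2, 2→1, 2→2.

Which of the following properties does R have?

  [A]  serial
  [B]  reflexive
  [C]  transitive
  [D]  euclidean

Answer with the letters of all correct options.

A, B, C, D

(A) serial: every world has an R-successor.
(B) reflexive: each world relates to itself.
(C) transitive: R is closed under composition.
(D) euclidean: any two R-successors of the same world are R-related.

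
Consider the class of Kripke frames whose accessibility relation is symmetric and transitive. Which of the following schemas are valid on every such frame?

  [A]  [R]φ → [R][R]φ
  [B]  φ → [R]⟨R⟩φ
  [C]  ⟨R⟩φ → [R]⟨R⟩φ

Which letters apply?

A symmetric transitive relation is euclidean (uRv and uRw give vRu by symmetry, then vRw by transitivity).
(A) [R]φ → [R][R]φ is axiom 4, which corresponds to transitivity. Every such R is transitive — valid.
(B) φ → [R]⟨R⟩φ (axiom B) characterises the symmetric frames. Every such R is symmetric — valid.
(C) axiom 5: valid iff R is euclidean. Every such R is euclidean — valid.

A, B, C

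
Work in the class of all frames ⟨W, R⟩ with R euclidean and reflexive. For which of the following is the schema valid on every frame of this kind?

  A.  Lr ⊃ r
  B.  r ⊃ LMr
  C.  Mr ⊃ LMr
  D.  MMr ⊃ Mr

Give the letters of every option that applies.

A reflexive euclidean relation is also symmetric (from wRw and wRv the euclidean condition gives vRw) and hence transitive; it is an equivalence relation.
(A) Lr ⊃ r is axiom T; it is valid on a frame exactly when R is reflexive. Every such R is reflexive, so valid.
(B) r ⊃ LMr is axiom B; it is valid on a frame exactly when R is symmetric. Every such R is symmetric, so valid.
(C) Mr ⊃ LMr (axiom 5) characterises the euclidean frames. Every such R is euclidean — valid.
(D) MMr ⊃ Mr is the dual of axiom 4; it is valid on a frame exactly when R is transitive. Every such R is transitive, so valid.

A, B, C, D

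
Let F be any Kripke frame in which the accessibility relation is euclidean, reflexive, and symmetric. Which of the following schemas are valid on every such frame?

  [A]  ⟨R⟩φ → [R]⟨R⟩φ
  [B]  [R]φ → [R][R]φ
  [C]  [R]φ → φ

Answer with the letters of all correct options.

A, B, C

A relation that is euclidean, reflexive, and symmetric is also serial and transitive.
(A) ⟨R⟩φ → [R]⟨R⟩φ (axiom 5) characterises the euclidean frames. Every such R is euclidean — valid.
(B) axiom 4: valid iff R is transitive. Every such R is transitive — valid.
(C) [R]φ → φ is axiom T; it is valid on a frame exactly when R is reflexive. Every such R is reflexive, so valid.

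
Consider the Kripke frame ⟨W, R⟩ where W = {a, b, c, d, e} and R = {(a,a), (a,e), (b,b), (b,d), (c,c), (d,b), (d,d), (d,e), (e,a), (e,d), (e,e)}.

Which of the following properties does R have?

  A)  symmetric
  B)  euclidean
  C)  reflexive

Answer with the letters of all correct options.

(A) symmetric: every R-edge is matched by its reverse.
(B) not euclidean: d R b and d R e but not b R e.
(C) reflexive: each world relates to itself.

A, C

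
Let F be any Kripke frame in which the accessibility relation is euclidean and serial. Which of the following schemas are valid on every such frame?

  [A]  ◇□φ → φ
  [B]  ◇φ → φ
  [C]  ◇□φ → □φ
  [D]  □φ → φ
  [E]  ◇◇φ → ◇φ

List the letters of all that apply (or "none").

(A) the dual of axiom B: valid iff R is symmetric. Such an R need not be symmetric — not valid.
(B) ◇φ → φ is the converse of T; it holds exactly when R ⊆ identity. Such an R need not be a subset of the identity — not valid.
(C) the dual of axiom 5: valid iff R is euclidean. Every such R is euclidean — valid.
(D) □φ → φ is axiom T, which corresponds to reflexivity. Such an R need not be reflexive — not valid.
(E) ◇◇φ → ◇φ is the dual of axiom 4, which corresponds to transitivity. Such an R need not be transitive — not valid.

C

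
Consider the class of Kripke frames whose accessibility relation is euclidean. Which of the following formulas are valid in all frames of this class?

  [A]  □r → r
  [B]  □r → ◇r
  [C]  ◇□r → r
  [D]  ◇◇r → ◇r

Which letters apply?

(A) □r → r is axiom T; it is valid on a frame exactly when R is reflexive. Such an R need not be reflexive, so not valid.
(B) □r → ◇r is axiom D; it is valid on a frame exactly when R is serial. Such an R need not be serial, so not valid.
(C) ◇□r → r is the dual of axiom B; it is valid on a frame exactly when R is symmetric. Such an R need not be symmetric, so not valid.
(D) ◇◇r → ◇r (the dual of axiom 4) characterises the transitive frames. Such an R need not be transitive — not valid.

none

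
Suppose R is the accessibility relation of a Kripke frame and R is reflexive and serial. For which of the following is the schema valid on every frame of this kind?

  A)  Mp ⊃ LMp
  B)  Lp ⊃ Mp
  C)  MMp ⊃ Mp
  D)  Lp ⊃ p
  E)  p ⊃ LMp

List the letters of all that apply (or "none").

(A) axiom 5: valid iff R is euclidean. Such an R need not be euclidean — not valid.
(B) Lp ⊃ Mp is axiom D; it is valid on a frame exactly when R is serial. Every such R is serial, so valid.
(C) MMp ⊃ Mp is the dual of axiom 4, which corresponds to transitivity. Such an R need not be transitive — not valid.
(D) Lp ⊃ p is axiom T; it is valid on a frame exactly when R is reflexive. Every such R is reflexive, so valid.
(E) axiom B: valid iff R is symmetric. Such an R need not be symmetric — not valid.

B, D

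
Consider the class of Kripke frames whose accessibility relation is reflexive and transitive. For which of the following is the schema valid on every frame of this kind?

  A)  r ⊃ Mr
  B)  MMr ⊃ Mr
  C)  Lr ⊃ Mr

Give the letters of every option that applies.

A, B, C

Reflexive relations are serial.
(A) the dual of axiom T: valid iff R is reflexive. Every such R is reflexive — valid.
(B) the dual of axiom 4: valid iff R is transitive. Every such R is transitive — valid.
(C) Lr ⊃ Mr is axiom D; it is valid on a frame exactly when R is serial. Every such R is serial, so valid.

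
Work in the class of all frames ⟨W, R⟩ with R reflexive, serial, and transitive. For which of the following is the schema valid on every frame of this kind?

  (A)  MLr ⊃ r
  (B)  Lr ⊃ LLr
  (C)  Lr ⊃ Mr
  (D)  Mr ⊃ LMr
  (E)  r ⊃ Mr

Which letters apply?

(A) MLr ⊃ r is the dual of axiom B, which corresponds to symmetry. Such an R need not be symmetric — not valid.
(B) Lr ⊃ LLr is axiom 4, which corresponds to transitivity. Every such R is transitive — valid.
(C) Lr ⊃ Mr (axiom D) characterises the serial frames. Every such R is serial — valid.
(D) axiom 5: valid iff R is euclidean. Such an R need not be euclidean — not valid.
(E) the dual of axiom T: valid iff R is reflexive. Every such R is reflexive — valid.

B, C, E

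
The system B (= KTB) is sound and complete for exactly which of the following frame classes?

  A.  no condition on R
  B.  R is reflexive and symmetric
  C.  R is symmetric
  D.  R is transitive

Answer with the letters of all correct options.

B

(A) this class determines K, not B (= KTB).
(B) B (= KTB) is sound and complete for exactly this class.
(C) this class determines KB, not B (= KTB).
(D) this class determines K4, not B (= KTB).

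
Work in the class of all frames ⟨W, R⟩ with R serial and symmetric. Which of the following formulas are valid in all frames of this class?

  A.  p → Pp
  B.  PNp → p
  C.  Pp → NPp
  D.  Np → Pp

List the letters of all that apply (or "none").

(A) p → Pp (the dual of axiom T) characterises the reflexive frames. Such an R need not be reflexive — not valid.
(B) the dual of axiom B: valid iff R is symmetric. Every such R is symmetric — valid.
(C) Pp → NPp is axiom 5, which corresponds to the euclidean property. Such an R need not be euclidean — not valid.
(D) axiom D: valid iff R is serial. Every such R is serial — valid.

B, D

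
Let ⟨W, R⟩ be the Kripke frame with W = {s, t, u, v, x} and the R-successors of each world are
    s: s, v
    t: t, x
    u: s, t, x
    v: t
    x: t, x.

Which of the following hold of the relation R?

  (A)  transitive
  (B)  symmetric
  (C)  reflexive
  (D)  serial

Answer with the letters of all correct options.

D

(A) not transitive: s R v and v R t but not s R t.
(B) not symmetric: s R v but not v R s.
(C) not reflexive: not u R u.
(D) serial: every world has an R-successor.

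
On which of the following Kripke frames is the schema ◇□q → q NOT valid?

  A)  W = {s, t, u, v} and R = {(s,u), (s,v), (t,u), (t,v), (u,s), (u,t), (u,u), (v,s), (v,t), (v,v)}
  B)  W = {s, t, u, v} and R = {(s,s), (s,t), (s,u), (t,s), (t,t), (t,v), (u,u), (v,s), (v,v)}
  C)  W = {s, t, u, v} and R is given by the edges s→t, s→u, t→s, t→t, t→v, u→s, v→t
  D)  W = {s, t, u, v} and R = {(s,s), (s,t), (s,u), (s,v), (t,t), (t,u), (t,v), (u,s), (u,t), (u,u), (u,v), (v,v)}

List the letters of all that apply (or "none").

B, D

The schema ◇□q → q is the dual of axiom B; it is valid on a frame iff R is symmetric.
(A) R is symmetric (every R-edge is matched by its reverse), so the schema is valid here.
(B) R is not symmetric (s R u but not u R s), so the schema fails here.
(C) R is symmetric (every R-edge is matched by its reverse), so the schema is valid here.
(D) R is not symmetric (s R t but not t R s), so the schema fails here.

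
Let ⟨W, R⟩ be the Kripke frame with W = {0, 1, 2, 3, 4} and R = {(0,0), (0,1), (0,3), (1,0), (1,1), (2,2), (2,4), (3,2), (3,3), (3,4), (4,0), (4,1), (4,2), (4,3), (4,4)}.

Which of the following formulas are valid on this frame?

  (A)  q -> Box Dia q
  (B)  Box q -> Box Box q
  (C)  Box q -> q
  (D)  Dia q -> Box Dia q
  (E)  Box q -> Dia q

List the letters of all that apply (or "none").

R is reflexive: each world relates to itself.
R is not symmetric: 0 R 3 but not 3 R 0.
R is not transitive: 0 R 3 and 3 R 2 but not 0 R 2.
R is not euclidean: 0 R 1 and 0 R 3 but not 1 R 3.
R is serial: every world has an R-successor.
(A) axiom B: valid iff R is symmetric. R is not symmetric — not valid.
(B) Box q -> Box Box q is axiom 4, which corresponds to transitivity. R is not transitive — not valid.
(C) Box q -> q is axiom T, which corresponds to reflexivity. R is reflexive — valid.
(D) Dia q -> Box Dia q is axiom 5; it is valid on a frame exactly when R is euclidean. R is not euclidean, so not valid.
(E) Box q -> Dia q is axiom D; it is valid on a frame exactly when R is serial. R is serial, so valid.

C, E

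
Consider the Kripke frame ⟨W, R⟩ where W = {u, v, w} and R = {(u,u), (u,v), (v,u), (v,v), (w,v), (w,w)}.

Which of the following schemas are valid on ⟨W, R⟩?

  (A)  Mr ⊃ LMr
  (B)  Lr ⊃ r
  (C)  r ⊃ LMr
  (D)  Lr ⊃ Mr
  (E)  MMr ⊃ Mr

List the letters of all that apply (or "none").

B, D

R is reflexive: each world relates to itself.
R is not symmetric: w R v but not v R w.
R is not transitive: w R v and v R u but not w R u.
R is not euclidean: w R v and w R w but not v R w.
R is serial: every world has an R-successor.
(A) Mr ⊃ LMr (axiom 5) characterises the euclidean frames. R is not euclidean — not valid.
(B) axiom T: valid iff R is reflexive. R is reflexive — valid.
(C) r ⊃ LMr is axiom B; it is valid on a frame exactly when R is symmetric. R is not symmetric, so not valid.
(D) Lr ⊃ Mr (axiom D) characterises the serial frames. R is serial — valid.
(E) MMr ⊃ Mr (the dual of axiom 4) characterises the transitive frames. R is not transitive — not valid.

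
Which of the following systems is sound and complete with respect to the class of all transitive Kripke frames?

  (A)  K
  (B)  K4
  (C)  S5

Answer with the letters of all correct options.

B

(A) K is determined by the class of arbitrary frames.
(B) K4 is determined by exactly this class.
(C) S5 is determined by the class of reflexive, symmetric, and transitive frames.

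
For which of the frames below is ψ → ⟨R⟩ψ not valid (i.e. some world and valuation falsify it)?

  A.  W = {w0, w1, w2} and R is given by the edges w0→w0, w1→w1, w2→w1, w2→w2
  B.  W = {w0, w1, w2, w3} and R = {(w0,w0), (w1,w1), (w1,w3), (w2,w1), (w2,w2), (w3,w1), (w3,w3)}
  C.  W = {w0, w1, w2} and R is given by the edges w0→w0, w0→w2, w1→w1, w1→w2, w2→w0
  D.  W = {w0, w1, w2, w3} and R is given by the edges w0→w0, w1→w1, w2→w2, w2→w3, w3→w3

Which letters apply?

C

The schema ψ → ⟨R⟩ψ is the dual of axiom T; it is valid on a frame iff R is reflexive.
(A) R is reflexive (each world relates to itself), so the schema is valid here.
(B) R is reflexive (each world relates to itself), so the schema is valid here.
(C) R is not reflexive (not w2 R w2), so the schema fails here.
(D) R is reflexive (each world relates to itself), so the schema is valid here.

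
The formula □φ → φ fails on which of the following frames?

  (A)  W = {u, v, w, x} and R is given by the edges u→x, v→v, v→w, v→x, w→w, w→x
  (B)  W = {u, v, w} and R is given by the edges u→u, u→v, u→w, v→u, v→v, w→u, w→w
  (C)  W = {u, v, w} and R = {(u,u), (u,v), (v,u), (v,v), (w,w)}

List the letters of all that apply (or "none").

The schema □φ → φ is axiom T; it is valid on a frame iff R is reflexive.
(A) R is not reflexive (not u R u), so the schema fails here.
(B) R is reflexive (each world relates to itself), so the schema is valid here.
(C) R is reflexive (each world relates to itself), so the schema is valid here.

A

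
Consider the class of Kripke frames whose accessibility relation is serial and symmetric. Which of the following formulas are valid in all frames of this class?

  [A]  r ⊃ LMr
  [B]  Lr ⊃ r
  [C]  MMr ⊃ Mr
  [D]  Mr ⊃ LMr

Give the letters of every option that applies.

A

(A) axiom B: valid iff R is symmetric. Every such R is symmetric — valid.
(B) Lr ⊃ r is axiom T, which corresponds to reflexivity. Such an R need not be reflexive — not valid.
(C) MMr ⊃ Mr (the dual of axiom 4) characterises the transitive frames. Such an R need not be transitive — not valid.
(D) axiom 5: valid iff R is euclidean. Such an R need not be euclidean — not valid.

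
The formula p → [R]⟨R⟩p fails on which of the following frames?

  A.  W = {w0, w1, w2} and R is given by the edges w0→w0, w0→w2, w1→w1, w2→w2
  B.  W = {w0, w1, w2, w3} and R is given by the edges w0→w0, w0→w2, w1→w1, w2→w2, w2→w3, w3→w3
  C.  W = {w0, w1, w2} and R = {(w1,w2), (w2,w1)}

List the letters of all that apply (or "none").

A, B

The schema p → [R]⟨R⟩p is axiom B; it is valid on a frame iff R is symmetric.
(A) R is not symmetric (w0 R w2 but not w2 R w0), so the schema fails here.
(B) R is not symmetric (w0 R w2 but not w2 R w0), so the schema fails here.
(C) R is symmetric (every R-edge is matched by its reverse), so the schema is valid here.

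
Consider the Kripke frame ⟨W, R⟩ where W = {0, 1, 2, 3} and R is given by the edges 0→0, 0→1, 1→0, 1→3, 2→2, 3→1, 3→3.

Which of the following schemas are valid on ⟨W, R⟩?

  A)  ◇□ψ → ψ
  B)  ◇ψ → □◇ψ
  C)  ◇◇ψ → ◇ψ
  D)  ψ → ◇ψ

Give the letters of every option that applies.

A

R is not reflexive: not 1 R 1.
R is symmetric: every R-edge is matched by its reverse.
R is not transitive: 0 R 1 and 1 R 3 but not 0 R 3.
R is not euclidean: 1 R 0 and 1 R 3 but not 0 R 3.
(A) ◇□ψ → ψ (the dual of axiom B) characterises the symmetric frames. R is symmetric — valid.
(B) ◇ψ → □◇ψ is axiom 5, which corresponds to the euclidean property. R is not euclidean — not valid.
(C) ◇◇ψ → ◇ψ is the dual of axiom 4; it is valid on a frame exactly when R is transitive. R is not transitive, so not valid.
(D) ψ → ◇ψ is the dual of axiom T; it is valid on a frame exactly when R is reflexive. R is not reflexive, so not valid.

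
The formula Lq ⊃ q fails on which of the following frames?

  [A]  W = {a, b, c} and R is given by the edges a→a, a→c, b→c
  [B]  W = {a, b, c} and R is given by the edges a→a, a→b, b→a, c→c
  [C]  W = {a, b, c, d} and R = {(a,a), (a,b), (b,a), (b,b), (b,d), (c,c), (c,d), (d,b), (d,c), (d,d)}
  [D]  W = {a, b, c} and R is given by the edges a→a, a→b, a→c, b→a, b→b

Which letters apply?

A, B, D

The schema Lq ⊃ q is axiom T; it is valid on a frame iff R is reflexive.
(A) R is not reflexive (not b R b), so the schema fails here.
(B) R is not reflexive (not b R b), so the schema fails here.
(C) R is reflexive (each world relates to itself), so the schema is valid here.
(D) R is not reflexive (not c R c), so the schema fails here.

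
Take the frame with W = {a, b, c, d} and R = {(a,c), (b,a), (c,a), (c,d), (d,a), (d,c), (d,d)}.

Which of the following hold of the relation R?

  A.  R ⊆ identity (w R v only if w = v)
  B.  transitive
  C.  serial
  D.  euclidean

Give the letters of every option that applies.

(A) not ⊆ identity: a R c with a ≠ c.
(B) not transitive: a R c and c R a but not a R a.
(C) serial: every world has an R-successor.
(D) not euclidean: c R a and c R d but not a R d.

C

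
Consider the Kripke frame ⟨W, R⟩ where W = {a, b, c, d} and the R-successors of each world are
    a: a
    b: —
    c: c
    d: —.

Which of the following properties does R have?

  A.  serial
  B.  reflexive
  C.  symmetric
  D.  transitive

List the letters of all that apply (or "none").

C, D

(A) not serial: b has no R-successor.
(B) not reflexive: not b R b.
(C) symmetric: every R-edge is matched by its reverse.
(D) transitive: R is closed under composition.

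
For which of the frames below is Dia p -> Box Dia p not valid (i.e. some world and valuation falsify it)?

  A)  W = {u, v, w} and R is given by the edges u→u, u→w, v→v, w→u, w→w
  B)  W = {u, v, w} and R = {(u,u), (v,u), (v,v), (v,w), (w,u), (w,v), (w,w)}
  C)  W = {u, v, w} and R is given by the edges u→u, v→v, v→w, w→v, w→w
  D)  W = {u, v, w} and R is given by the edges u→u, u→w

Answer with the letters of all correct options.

B, D

The schema Dia p -> Box Dia p is axiom 5; it is valid on a frame iff R is euclidean.
(A) R is euclidean (any two R-successors of the same world are R-related), so the schema is valid here.
(B) R is not euclidean (v R u and v R v but not u R v), so the schema fails here.
(C) R is euclidean (any two R-successors of the same world are R-related), so the schema is valid here.
(D) R is not euclidean (u R w and u R u but not w R u), so the schema fails here.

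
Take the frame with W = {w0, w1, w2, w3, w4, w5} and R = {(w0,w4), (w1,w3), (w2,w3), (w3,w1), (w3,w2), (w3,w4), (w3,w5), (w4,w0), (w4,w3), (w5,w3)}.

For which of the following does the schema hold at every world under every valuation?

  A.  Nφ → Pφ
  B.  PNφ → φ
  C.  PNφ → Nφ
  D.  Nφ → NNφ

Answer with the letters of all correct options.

A, B

R is symmetric: every R-edge is matched by its reverse.
R is not transitive: w0 R w4 and w4 R w0 but not w0 R w0.
R is not euclidean: w3 R w1 and w3 R w2 but not w1 R w2.
R is serial: every world has an R-successor.
(A) Nφ → Pφ is axiom D; it is valid on a frame exactly when R is serial. R is serial, so valid.
(B) PNφ → φ (the dual of axiom B) characterises the symmetric frames. R is symmetric — valid.
(C) PNφ → Nφ is the dual of axiom 5, which corresponds to the euclidean property. R is not euclidean — not valid.
(D) Nφ → NNφ (axiom 4) characterises the transitive frames. R is not transitive — not valid.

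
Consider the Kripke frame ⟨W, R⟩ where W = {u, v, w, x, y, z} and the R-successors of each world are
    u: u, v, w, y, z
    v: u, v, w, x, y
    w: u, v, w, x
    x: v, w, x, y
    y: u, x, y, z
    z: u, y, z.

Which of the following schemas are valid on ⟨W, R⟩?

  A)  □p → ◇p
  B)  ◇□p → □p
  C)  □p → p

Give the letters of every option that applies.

A, C

R is reflexive: each world relates to itself.
R is not euclidean: u R v and u R z but not v R z.
R is serial: every world has an R-successor.
(A) axiom D: valid iff R is serial. R is serial — valid.
(B) ◇□p → □p is the dual of axiom 5, which corresponds to the euclidean property. R is not euclidean — not valid.
(C) □p → p (axiom T) characterises the reflexive frames. R is reflexive — valid.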